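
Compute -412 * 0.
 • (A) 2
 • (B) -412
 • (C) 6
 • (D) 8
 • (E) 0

-412 * 0 = 0
E) 0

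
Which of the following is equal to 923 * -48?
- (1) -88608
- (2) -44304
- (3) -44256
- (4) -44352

923 * -48 = -44304
2) -44304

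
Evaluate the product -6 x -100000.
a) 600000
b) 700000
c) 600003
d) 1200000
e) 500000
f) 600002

-6 * -100000 = 600000
a) 600000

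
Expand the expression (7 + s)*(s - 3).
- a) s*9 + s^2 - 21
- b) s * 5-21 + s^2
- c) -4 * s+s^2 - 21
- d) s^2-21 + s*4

Expanding (7 + s)*(s - 3):
= s^2-21 + s*4
d) s^2-21 + s*4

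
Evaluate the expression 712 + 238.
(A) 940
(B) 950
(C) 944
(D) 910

712 + 238 = 950
B) 950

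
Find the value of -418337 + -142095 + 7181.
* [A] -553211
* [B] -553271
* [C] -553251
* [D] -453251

First: -418337 + -142095 = -560432
Then: -560432 + 7181 = -553251
C) -553251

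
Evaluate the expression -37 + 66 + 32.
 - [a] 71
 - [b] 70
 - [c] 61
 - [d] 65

First: -37 + 66 = 29
Then: 29 + 32 = 61
c) 61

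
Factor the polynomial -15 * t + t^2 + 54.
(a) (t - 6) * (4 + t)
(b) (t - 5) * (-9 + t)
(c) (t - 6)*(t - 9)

We need to factor -15 * t + t^2 + 54.
The factored form is (t - 6)*(t - 9).
c) (t - 6)*(t - 9)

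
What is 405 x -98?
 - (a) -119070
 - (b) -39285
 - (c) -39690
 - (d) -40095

405 * -98 = -39690
c) -39690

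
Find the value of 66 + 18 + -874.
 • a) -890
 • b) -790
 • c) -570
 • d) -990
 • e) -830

First: 66 + 18 = 84
Then: 84 + -874 = -790
b) -790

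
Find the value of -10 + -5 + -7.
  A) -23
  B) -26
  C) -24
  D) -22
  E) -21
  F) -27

First: -10 + -5 = -15
Then: -15 + -7 = -22
D) -22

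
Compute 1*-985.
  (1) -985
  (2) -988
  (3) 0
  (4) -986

1 * -985 = -985
1) -985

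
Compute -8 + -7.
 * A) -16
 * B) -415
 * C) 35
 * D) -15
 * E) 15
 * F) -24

-8 + -7 = -15
D) -15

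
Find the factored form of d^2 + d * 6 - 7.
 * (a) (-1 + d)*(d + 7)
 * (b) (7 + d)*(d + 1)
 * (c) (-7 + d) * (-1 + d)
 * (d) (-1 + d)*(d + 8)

We need to factor d^2 + d * 6 - 7.
The factored form is (-1 + d)*(d + 7).
a) (-1 + d)*(d + 7)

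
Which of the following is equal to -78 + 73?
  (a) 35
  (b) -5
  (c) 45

-78 + 73 = -5
b) -5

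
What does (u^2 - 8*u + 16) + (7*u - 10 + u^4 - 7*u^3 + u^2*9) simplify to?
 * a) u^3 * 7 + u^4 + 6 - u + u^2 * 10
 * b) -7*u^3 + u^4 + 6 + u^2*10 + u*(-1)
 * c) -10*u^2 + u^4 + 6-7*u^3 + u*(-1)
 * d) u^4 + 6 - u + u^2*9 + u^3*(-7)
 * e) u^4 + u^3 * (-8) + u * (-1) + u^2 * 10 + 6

Adding the polynomials and combining like terms:
(u^2 - 8*u + 16) + (7*u - 10 + u^4 - 7*u^3 + u^2*9)
= -7*u^3 + u^4 + 6 + u^2*10 + u*(-1)
b) -7*u^3 + u^4 + 6 + u^2*10 + u*(-1)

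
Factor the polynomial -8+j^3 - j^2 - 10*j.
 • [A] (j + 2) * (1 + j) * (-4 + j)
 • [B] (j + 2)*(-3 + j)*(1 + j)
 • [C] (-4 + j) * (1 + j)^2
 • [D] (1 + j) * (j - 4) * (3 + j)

We need to factor -8+j^3 - j^2 - 10*j.
The factored form is (j + 2) * (1 + j) * (-4 + j).
A) (j + 2) * (1 + j) * (-4 + j)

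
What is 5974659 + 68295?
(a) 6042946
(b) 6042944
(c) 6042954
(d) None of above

5974659 + 68295 = 6042954
c) 6042954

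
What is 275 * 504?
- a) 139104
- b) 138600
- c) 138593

275 * 504 = 138600
b) 138600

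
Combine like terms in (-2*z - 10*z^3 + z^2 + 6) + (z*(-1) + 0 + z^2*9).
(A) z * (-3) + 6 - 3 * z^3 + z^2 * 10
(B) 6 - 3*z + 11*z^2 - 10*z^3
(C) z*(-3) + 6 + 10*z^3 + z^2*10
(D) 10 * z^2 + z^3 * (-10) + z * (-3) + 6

Adding the polynomials and combining like terms:
(-2*z - 10*z^3 + z^2 + 6) + (z*(-1) + 0 + z^2*9)
= 10 * z^2 + z^3 * (-10) + z * (-3) + 6
D) 10 * z^2 + z^3 * (-10) + z * (-3) + 6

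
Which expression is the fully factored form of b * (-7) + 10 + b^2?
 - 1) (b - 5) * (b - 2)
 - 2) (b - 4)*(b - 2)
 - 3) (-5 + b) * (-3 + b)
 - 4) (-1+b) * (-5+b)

We need to factor b * (-7) + 10 + b^2.
The factored form is (b - 5) * (b - 2).
1) (b - 5) * (b - 2)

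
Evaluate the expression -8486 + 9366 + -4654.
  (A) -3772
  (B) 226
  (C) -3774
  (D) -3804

First: -8486 + 9366 = 880
Then: 880 + -4654 = -3774
C) -3774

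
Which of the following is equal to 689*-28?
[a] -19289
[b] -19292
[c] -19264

689 * -28 = -19292
b) -19292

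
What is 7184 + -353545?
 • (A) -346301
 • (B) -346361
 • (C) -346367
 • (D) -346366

7184 + -353545 = -346361
B) -346361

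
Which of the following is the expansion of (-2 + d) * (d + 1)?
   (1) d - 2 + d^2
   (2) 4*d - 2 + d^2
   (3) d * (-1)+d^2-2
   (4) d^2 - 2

Expanding (-2 + d) * (d + 1):
= d * (-1)+d^2-2
3) d * (-1)+d^2-2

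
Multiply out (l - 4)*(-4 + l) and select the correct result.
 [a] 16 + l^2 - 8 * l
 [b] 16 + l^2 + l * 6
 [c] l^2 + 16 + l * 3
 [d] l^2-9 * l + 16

Expanding (l - 4)*(-4 + l):
= 16 + l^2 - 8 * l
a) 16 + l^2 - 8 * l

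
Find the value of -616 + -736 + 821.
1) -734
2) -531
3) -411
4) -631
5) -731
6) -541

First: -616 + -736 = -1352
Then: -1352 + 821 = -531
2) -531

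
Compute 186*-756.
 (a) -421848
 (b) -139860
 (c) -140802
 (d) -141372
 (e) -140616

186 * -756 = -140616
e) -140616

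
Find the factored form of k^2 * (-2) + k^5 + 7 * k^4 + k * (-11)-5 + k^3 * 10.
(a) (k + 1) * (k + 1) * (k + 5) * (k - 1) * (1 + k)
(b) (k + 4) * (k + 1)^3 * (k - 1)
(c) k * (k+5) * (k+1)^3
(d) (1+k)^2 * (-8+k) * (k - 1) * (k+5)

We need to factor k^2 * (-2) + k^5 + 7 * k^4 + k * (-11)-5 + k^3 * 10.
The factored form is (k + 1) * (k + 1) * (k + 5) * (k - 1) * (1 + k).
a) (k + 1) * (k + 1) * (k + 5) * (k - 1) * (1 + k)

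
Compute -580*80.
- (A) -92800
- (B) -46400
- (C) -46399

-580 * 80 = -46400
B) -46400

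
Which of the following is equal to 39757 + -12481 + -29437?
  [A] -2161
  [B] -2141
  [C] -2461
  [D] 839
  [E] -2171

First: 39757 + -12481 = 27276
Then: 27276 + -29437 = -2161
A) -2161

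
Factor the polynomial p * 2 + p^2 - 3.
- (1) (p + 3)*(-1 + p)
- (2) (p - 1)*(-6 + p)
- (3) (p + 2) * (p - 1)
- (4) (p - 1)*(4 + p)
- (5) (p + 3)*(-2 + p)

We need to factor p * 2 + p^2 - 3.
The factored form is (p + 3)*(-1 + p).
1) (p + 3)*(-1 + p)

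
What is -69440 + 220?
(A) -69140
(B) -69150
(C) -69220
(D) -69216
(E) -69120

-69440 + 220 = -69220
C) -69220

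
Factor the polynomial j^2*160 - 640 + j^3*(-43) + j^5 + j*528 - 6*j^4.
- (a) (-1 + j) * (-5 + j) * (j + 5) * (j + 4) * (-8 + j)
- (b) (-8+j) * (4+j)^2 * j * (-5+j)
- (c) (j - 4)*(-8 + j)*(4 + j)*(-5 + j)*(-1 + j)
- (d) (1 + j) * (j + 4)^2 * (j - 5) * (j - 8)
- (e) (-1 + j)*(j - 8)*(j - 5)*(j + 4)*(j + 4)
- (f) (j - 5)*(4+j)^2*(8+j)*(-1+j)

We need to factor j^2*160 - 640 + j^3*(-43) + j^5 + j*528 - 6*j^4.
The factored form is (-1 + j)*(j - 8)*(j - 5)*(j + 4)*(j + 4).
e) (-1 + j)*(j - 8)*(j - 5)*(j + 4)*(j + 4)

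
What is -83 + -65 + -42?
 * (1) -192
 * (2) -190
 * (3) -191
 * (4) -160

First: -83 + -65 = -148
Then: -148 + -42 = -190
2) -190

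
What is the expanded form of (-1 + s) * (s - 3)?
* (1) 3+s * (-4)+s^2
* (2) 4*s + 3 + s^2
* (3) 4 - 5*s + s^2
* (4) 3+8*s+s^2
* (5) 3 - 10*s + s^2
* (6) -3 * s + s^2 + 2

Expanding (-1 + s) * (s - 3):
= 3+s * (-4)+s^2
1) 3+s * (-4)+s^2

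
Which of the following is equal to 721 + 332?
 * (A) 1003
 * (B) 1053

721 + 332 = 1053
B) 1053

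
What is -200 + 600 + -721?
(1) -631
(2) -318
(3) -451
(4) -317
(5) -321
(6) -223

First: -200 + 600 = 400
Then: 400 + -721 = -321
5) -321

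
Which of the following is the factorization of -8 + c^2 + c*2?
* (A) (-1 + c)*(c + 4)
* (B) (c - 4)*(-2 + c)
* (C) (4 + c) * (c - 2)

We need to factor -8 + c^2 + c*2.
The factored form is (4 + c) * (c - 2).
C) (4 + c) * (c - 2)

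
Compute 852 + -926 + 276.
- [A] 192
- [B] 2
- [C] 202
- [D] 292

First: 852 + -926 = -74
Then: -74 + 276 = 202
C) 202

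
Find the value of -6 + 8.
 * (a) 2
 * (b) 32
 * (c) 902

-6 + 8 = 2
a) 2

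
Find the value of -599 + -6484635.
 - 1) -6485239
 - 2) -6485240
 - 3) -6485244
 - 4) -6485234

-599 + -6484635 = -6485234
4) -6485234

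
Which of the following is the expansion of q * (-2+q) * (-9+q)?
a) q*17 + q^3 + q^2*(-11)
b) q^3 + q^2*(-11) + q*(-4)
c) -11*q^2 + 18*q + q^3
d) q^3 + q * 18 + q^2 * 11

Expanding q * (-2+q) * (-9+q):
= -11*q^2 + 18*q + q^3
c) -11*q^2 + 18*q + q^3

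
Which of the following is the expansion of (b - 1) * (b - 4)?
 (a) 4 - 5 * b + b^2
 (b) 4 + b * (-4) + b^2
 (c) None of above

Expanding (b - 1) * (b - 4):
= 4 - 5 * b + b^2
a) 4 - 5 * b + b^2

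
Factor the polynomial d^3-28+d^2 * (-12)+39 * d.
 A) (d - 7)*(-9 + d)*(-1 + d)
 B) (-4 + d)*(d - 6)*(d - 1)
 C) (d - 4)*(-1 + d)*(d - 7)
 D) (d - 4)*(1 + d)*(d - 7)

We need to factor d^3-28+d^2 * (-12)+39 * d.
The factored form is (d - 4)*(-1 + d)*(d - 7).
C) (d - 4)*(-1 + d)*(d - 7)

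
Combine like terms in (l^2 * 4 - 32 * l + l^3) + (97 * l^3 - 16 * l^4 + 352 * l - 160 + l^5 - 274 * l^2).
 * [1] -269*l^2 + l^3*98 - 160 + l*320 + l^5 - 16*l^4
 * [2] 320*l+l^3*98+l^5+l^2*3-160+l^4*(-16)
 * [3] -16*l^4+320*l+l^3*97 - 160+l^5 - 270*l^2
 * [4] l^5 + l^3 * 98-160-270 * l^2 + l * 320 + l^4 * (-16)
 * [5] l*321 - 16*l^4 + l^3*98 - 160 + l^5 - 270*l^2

Adding the polynomials and combining like terms:
(l^2*4 - 32*l + l^3) + (97*l^3 - 16*l^4 + 352*l - 160 + l^5 - 274*l^2)
= l^5 + l^3 * 98-160-270 * l^2 + l * 320 + l^4 * (-16)
4) l^5 + l^3 * 98-160-270 * l^2 + l * 320 + l^4 * (-16)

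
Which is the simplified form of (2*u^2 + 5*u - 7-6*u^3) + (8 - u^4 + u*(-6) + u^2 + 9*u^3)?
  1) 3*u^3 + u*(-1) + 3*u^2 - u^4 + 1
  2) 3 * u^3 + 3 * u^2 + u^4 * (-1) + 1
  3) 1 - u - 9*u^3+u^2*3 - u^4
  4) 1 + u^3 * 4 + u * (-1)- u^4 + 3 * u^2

Adding the polynomials and combining like terms:
(2*u^2 + 5*u - 7 - 6*u^3) + (8 - u^4 + u*(-6) + u^2 + 9*u^3)
= 3*u^3 + u*(-1) + 3*u^2 - u^4 + 1
1) 3*u^3 + u*(-1) + 3*u^2 - u^4 + 1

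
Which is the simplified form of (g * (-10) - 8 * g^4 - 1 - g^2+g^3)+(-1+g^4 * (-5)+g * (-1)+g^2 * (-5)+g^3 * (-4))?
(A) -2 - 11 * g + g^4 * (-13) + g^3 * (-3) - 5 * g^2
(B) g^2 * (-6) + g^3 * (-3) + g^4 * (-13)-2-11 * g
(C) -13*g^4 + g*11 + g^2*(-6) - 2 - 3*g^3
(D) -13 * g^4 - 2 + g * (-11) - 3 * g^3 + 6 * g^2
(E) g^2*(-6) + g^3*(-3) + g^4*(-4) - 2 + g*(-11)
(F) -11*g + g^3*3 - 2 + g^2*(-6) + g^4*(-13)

Adding the polynomials and combining like terms:
(g*(-10) - 8*g^4 - 1 - g^2 + g^3) + (-1 + g^4*(-5) + g*(-1) + g^2*(-5) + g^3*(-4))
= g^2 * (-6) + g^3 * (-3) + g^4 * (-13)-2-11 * g
B) g^2 * (-6) + g^3 * (-3) + g^4 * (-13)-2-11 * g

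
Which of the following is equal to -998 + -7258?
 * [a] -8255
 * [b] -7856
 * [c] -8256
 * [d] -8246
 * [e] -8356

-998 + -7258 = -8256
c) -8256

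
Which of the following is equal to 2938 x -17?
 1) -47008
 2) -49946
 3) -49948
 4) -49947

2938 * -17 = -49946
2) -49946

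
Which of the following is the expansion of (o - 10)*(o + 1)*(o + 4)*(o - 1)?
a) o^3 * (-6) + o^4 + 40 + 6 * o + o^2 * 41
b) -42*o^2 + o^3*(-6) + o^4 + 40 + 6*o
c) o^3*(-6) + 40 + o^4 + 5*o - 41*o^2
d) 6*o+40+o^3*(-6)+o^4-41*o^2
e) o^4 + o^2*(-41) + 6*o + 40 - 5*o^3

Expanding (o - 10)*(o + 1)*(o + 4)*(o - 1):
= 6*o+40+o^3*(-6)+o^4-41*o^2
d) 6*o+40+o^3*(-6)+o^4-41*o^2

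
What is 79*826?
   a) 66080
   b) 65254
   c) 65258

79 * 826 = 65254
b) 65254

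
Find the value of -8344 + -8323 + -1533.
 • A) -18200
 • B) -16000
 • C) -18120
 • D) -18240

First: -8344 + -8323 = -16667
Then: -16667 + -1533 = -18200
A) -18200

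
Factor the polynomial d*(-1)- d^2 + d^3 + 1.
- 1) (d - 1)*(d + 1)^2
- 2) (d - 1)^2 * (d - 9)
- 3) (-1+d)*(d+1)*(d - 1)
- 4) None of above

We need to factor d*(-1)- d^2 + d^3 + 1.
The factored form is (-1+d)*(d+1)*(d - 1).
3) (-1+d)*(d+1)*(d - 1)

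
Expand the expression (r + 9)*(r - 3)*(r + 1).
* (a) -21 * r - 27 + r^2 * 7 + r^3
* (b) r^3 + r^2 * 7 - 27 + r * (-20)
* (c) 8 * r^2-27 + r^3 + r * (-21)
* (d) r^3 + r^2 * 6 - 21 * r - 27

Expanding (r + 9)*(r - 3)*(r + 1):
= -21 * r - 27 + r^2 * 7 + r^3
a) -21 * r - 27 + r^2 * 7 + r^3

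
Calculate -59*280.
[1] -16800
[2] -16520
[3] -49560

-59 * 280 = -16520
2) -16520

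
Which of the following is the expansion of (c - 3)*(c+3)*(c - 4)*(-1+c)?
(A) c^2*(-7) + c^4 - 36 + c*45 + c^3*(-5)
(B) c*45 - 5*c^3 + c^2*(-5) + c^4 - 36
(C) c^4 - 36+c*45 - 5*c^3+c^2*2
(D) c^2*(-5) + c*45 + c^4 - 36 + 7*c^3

Expanding (c - 3)*(c+3)*(c - 4)*(-1+c):
= c*45 - 5*c^3 + c^2*(-5) + c^4 - 36
B) c*45 - 5*c^3 + c^2*(-5) + c^4 - 36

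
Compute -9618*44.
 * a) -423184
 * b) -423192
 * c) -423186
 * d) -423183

-9618 * 44 = -423192
b) -423192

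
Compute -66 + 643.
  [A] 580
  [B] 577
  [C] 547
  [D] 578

-66 + 643 = 577
B) 577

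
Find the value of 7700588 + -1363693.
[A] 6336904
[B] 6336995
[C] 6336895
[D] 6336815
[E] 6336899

7700588 + -1363693 = 6336895
C) 6336895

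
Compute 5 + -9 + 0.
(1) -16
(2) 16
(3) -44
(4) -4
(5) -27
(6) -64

First: 5 + -9 = -4
Then: -4 + 0 = -4
4) -4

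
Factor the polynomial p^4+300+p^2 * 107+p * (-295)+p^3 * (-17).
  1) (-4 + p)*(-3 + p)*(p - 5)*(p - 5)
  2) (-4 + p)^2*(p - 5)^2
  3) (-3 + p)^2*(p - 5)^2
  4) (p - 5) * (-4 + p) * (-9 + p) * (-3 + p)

We need to factor p^4+300+p^2 * 107+p * (-295)+p^3 * (-17).
The factored form is (-4 + p)*(-3 + p)*(p - 5)*(p - 5).
1) (-4 + p)*(-3 + p)*(p - 5)*(p - 5)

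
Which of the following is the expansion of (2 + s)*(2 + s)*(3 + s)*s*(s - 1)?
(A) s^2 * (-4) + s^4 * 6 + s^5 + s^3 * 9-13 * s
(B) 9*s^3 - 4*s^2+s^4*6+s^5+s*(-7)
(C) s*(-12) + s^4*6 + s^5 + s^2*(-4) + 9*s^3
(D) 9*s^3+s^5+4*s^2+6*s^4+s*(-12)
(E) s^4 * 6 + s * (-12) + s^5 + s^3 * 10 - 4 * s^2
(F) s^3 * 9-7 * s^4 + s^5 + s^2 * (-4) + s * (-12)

Expanding (2 + s)*(2 + s)*(3 + s)*s*(s - 1):
= s*(-12) + s^4*6 + s^5 + s^2*(-4) + 9*s^3
C) s*(-12) + s^4*6 + s^5 + s^2*(-4) + 9*s^3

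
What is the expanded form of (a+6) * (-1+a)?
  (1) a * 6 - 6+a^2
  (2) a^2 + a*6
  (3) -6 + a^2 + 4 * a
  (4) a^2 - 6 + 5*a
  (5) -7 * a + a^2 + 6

Expanding (a+6) * (-1+a):
= a^2 - 6 + 5*a
4) a^2 - 6 + 5*a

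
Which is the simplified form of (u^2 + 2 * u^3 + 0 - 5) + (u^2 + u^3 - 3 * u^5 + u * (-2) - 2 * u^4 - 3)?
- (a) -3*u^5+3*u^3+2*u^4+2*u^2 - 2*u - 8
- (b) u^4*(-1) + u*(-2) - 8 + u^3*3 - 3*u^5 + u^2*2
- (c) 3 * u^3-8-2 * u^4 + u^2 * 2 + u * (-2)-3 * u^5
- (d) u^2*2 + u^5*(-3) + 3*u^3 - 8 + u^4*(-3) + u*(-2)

Adding the polynomials and combining like terms:
(u^2 + 2*u^3 + 0 - 5) + (u^2 + u^3 - 3*u^5 + u*(-2) - 2*u^4 - 3)
= 3 * u^3-8-2 * u^4 + u^2 * 2 + u * (-2)-3 * u^5
c) 3 * u^3-8-2 * u^4 + u^2 * 2 + u * (-2)-3 * u^5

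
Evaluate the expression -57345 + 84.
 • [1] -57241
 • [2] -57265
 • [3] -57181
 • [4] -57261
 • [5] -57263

-57345 + 84 = -57261
4) -57261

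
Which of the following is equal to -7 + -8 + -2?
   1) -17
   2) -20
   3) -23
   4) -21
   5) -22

First: -7 + -8 = -15
Then: -15 + -2 = -17
1) -17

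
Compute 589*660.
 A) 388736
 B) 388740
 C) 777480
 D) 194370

589 * 660 = 388740
B) 388740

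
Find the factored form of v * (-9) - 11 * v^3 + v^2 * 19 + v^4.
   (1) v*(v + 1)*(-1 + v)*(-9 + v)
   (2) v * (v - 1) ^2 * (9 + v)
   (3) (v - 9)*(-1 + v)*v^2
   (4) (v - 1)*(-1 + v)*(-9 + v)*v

We need to factor v * (-9) - 11 * v^3 + v^2 * 19 + v^4.
The factored form is (v - 1)*(-1 + v)*(-9 + v)*v.
4) (v - 1)*(-1 + v)*(-9 + v)*v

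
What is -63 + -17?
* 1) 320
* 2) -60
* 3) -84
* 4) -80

-63 + -17 = -80
4) -80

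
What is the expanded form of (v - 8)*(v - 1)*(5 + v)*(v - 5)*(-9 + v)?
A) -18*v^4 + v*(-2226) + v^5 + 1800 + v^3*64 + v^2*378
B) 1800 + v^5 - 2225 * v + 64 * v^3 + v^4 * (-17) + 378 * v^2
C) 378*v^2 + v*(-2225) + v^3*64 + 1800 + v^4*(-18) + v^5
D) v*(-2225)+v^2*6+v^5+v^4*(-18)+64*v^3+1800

Expanding (v - 8)*(v - 1)*(5 + v)*(v - 5)*(-9 + v):
= 378*v^2 + v*(-2225) + v^3*64 + 1800 + v^4*(-18) + v^5
C) 378*v^2 + v*(-2225) + v^3*64 + 1800 + v^4*(-18) + v^5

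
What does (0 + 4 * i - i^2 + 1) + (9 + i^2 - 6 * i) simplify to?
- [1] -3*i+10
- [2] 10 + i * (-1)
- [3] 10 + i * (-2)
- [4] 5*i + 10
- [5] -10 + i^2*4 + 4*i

Adding the polynomials and combining like terms:
(0 + 4*i - i^2 + 1) + (9 + i^2 - 6*i)
= 10 + i * (-2)
3) 10 + i * (-2)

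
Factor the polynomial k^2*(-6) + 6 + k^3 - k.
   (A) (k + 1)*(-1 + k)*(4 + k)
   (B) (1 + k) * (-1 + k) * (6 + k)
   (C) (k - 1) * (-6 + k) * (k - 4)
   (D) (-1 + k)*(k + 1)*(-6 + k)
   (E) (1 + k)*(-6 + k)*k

We need to factor k^2*(-6) + 6 + k^3 - k.
The factored form is (-1 + k)*(k + 1)*(-6 + k).
D) (-1 + k)*(k + 1)*(-6 + k)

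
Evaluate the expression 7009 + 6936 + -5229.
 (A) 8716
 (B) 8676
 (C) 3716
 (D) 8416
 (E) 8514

First: 7009 + 6936 = 13945
Then: 13945 + -5229 = 8716
A) 8716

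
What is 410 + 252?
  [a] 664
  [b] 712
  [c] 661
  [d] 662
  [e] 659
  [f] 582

410 + 252 = 662
d) 662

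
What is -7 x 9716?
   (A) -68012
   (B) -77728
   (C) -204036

-7 * 9716 = -68012
A) -68012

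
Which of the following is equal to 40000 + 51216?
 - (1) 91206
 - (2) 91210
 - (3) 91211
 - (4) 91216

40000 + 51216 = 91216
4) 91216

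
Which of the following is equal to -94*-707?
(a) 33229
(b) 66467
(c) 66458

-94 * -707 = 66458
c) 66458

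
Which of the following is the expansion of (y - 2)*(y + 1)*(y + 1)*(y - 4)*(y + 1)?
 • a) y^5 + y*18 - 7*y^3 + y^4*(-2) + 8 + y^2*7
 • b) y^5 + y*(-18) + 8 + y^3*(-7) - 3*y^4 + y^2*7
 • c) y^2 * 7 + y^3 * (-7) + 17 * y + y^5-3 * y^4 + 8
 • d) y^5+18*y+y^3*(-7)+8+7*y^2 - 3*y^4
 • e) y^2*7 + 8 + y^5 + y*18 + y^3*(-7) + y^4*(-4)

Expanding (y - 2)*(y + 1)*(y + 1)*(y - 4)*(y + 1):
= y^5+18*y+y^3*(-7)+8+7*y^2 - 3*y^4
d) y^5+18*y+y^3*(-7)+8+7*y^2 - 3*y^4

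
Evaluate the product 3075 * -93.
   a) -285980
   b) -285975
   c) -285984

3075 * -93 = -285975
b) -285975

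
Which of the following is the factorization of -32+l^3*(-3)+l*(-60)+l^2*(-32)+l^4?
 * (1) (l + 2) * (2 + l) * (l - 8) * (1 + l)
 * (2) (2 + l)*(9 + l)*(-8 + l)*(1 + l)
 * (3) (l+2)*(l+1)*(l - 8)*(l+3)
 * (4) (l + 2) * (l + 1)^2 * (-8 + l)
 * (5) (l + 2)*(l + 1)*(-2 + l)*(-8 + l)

We need to factor -32+l^3*(-3)+l*(-60)+l^2*(-32)+l^4.
The factored form is (l + 2) * (2 + l) * (l - 8) * (1 + l).
1) (l + 2) * (2 + l) * (l - 8) * (1 + l)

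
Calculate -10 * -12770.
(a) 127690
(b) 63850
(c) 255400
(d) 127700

-10 * -12770 = 127700
d) 127700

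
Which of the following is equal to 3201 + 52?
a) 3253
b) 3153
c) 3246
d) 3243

3201 + 52 = 3253
a) 3253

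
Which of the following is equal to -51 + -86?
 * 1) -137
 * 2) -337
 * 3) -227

-51 + -86 = -137
1) -137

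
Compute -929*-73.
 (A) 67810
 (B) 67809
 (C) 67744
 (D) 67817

-929 * -73 = 67817
D) 67817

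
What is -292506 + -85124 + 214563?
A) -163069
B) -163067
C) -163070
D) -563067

First: -292506 + -85124 = -377630
Then: -377630 + 214563 = -163067
B) -163067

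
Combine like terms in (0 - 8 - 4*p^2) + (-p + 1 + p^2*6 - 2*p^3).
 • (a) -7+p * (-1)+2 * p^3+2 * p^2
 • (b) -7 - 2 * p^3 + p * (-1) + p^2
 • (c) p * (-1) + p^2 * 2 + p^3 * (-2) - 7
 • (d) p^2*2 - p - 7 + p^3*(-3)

Adding the polynomials and combining like terms:
(0 - 8 - 4*p^2) + (-p + 1 + p^2*6 - 2*p^3)
= p * (-1) + p^2 * 2 + p^3 * (-2) - 7
c) p * (-1) + p^2 * 2 + p^3 * (-2) - 7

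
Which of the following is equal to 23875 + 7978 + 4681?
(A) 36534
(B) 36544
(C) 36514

First: 23875 + 7978 = 31853
Then: 31853 + 4681 = 36534
A) 36534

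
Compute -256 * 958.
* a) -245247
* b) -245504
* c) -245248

-256 * 958 = -245248
c) -245248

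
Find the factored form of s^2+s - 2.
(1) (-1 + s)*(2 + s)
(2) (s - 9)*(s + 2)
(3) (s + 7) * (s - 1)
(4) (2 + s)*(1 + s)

We need to factor s^2+s - 2.
The factored form is (-1 + s)*(2 + s).
1) (-1 + s)*(2 + s)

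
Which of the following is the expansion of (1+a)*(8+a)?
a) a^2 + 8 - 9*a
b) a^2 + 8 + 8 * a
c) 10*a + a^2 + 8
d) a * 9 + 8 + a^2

Expanding (1+a)*(8+a):
= a * 9 + 8 + a^2
d) a * 9 + 8 + a^2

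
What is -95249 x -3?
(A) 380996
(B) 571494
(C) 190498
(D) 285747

-95249 * -3 = 285747
D) 285747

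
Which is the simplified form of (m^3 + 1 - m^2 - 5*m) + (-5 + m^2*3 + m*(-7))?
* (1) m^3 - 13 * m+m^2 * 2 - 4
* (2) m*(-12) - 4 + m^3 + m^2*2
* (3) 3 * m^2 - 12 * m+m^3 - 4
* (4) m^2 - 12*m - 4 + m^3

Adding the polynomials and combining like terms:
(m^3 + 1 - m^2 - 5*m) + (-5 + m^2*3 + m*(-7))
= m*(-12) - 4 + m^3 + m^2*2
2) m*(-12) - 4 + m^3 + m^2*2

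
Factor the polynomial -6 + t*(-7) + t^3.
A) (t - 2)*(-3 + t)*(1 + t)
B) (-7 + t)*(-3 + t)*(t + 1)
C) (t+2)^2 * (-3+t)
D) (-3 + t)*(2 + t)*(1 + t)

We need to factor -6 + t*(-7) + t^3.
The factored form is (-3 + t)*(2 + t)*(1 + t).
D) (-3 + t)*(2 + t)*(1 + t)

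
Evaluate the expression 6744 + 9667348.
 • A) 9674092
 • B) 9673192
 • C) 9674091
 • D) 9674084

6744 + 9667348 = 9674092
A) 9674092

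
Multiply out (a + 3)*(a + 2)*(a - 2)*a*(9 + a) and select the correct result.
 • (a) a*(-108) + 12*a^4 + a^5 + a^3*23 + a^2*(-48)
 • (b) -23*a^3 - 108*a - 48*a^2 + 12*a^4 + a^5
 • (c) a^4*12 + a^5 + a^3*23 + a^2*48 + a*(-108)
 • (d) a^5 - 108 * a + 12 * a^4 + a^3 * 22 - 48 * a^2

Expanding (a + 3)*(a + 2)*(a - 2)*a*(9 + a):
= a*(-108) + 12*a^4 + a^5 + a^3*23 + a^2*(-48)
a) a*(-108) + 12*a^4 + a^5 + a^3*23 + a^2*(-48)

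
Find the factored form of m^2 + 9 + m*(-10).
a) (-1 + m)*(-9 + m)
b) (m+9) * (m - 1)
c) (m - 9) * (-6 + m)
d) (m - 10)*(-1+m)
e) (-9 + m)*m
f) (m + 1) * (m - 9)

We need to factor m^2 + 9 + m*(-10).
The factored form is (-1 + m)*(-9 + m).
a) (-1 + m)*(-9 + m)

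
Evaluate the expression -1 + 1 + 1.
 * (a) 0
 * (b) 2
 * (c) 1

First: -1 + 1 = 0
Then: 0 + 1 = 1
c) 1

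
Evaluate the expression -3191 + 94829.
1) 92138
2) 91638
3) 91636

-3191 + 94829 = 91638
2) 91638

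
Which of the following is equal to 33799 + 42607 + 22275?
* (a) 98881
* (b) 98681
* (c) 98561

First: 33799 + 42607 = 76406
Then: 76406 + 22275 = 98681
b) 98681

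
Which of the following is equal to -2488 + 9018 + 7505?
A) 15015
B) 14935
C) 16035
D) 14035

First: -2488 + 9018 = 6530
Then: 6530 + 7505 = 14035
D) 14035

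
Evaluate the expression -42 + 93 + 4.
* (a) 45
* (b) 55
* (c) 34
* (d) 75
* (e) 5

First: -42 + 93 = 51
Then: 51 + 4 = 55
b) 55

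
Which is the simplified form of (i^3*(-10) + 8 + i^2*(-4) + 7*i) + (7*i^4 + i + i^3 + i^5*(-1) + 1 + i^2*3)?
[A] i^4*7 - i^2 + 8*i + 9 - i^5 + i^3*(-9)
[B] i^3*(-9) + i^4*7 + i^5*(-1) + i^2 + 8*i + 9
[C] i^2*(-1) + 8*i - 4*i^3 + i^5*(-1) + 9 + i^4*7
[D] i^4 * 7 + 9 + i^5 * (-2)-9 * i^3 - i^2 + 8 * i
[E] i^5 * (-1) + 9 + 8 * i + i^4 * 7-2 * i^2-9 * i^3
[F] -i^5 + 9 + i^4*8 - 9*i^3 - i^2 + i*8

Adding the polynomials and combining like terms:
(i^3*(-10) + 8 + i^2*(-4) + 7*i) + (7*i^4 + i + i^3 + i^5*(-1) + 1 + i^2*3)
= i^4*7 - i^2 + 8*i + 9 - i^5 + i^3*(-9)
A) i^4*7 - i^2 + 8*i + 9 - i^5 + i^3*(-9)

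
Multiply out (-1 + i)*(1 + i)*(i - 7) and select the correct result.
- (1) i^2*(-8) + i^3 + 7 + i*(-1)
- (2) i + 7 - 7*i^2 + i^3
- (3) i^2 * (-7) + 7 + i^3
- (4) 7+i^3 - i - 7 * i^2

Expanding (-1 + i)*(1 + i)*(i - 7):
= 7+i^3 - i - 7 * i^2
4) 7+i^3 - i - 7 * i^2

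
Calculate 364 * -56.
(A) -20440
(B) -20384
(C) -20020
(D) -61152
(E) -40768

364 * -56 = -20384
B) -20384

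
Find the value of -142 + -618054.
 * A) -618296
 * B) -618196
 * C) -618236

-142 + -618054 = -618196
B) -618196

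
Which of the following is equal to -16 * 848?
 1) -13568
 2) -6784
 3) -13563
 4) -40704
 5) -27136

-16 * 848 = -13568
1) -13568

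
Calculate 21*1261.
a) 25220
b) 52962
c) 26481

21 * 1261 = 26481
c) 26481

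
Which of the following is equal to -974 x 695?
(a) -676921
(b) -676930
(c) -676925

-974 * 695 = -676930
b) -676930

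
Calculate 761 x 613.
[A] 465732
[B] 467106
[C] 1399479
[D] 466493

761 * 613 = 466493
D) 466493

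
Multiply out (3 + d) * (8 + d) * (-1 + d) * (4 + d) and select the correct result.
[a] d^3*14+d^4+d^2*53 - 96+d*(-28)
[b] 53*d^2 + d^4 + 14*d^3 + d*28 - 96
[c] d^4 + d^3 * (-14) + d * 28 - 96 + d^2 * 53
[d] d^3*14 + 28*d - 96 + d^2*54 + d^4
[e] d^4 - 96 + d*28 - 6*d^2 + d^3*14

Expanding (3 + d) * (8 + d) * (-1 + d) * (4 + d):
= 53*d^2 + d^4 + 14*d^3 + d*28 - 96
b) 53*d^2 + d^4 + 14*d^3 + d*28 - 96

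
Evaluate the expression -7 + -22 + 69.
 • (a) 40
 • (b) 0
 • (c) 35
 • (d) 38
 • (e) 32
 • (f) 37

First: -7 + -22 = -29
Then: -29 + 69 = 40
a) 40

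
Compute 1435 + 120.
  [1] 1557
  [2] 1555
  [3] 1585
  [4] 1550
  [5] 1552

1435 + 120 = 1555
2) 1555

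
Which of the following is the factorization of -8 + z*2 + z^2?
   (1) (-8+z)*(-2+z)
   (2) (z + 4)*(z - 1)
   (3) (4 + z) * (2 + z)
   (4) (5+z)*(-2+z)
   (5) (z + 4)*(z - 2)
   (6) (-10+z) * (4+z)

We need to factor -8 + z*2 + z^2.
The factored form is (z + 4)*(z - 2).
5) (z + 4)*(z - 2)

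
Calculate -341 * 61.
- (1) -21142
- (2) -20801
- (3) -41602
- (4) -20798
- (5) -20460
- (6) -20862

-341 * 61 = -20801
2) -20801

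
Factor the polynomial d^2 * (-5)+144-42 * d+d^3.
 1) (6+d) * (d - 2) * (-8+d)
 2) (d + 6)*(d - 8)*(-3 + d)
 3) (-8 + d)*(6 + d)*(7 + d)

We need to factor d^2 * (-5)+144-42 * d+d^3.
The factored form is (d + 6)*(d - 8)*(-3 + d).
2) (d + 6)*(d - 8)*(-3 + d)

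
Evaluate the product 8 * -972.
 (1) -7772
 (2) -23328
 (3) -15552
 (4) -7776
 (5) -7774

8 * -972 = -7776
4) -7776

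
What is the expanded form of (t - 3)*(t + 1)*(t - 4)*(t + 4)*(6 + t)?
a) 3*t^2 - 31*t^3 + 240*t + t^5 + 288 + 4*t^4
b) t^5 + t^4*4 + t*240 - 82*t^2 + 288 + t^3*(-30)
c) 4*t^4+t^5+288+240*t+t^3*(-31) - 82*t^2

Expanding (t - 3)*(t + 1)*(t - 4)*(t + 4)*(6 + t):
= 4*t^4+t^5+288+240*t+t^3*(-31) - 82*t^2
c) 4*t^4+t^5+288+240*t+t^3*(-31) - 82*t^2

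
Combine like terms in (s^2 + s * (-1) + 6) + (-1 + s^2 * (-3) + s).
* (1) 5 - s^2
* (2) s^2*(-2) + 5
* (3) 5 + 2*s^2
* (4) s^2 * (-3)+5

Adding the polynomials and combining like terms:
(s^2 + s*(-1) + 6) + (-1 + s^2*(-3) + s)
= s^2*(-2) + 5
2) s^2*(-2) + 5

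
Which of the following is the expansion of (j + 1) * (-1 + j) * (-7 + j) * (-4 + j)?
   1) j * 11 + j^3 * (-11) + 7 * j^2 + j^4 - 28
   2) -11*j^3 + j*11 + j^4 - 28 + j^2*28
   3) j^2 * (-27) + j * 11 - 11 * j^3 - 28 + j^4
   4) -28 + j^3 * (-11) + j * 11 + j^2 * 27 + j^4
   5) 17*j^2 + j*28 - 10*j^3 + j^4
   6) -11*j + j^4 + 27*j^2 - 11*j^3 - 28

Expanding (j + 1) * (-1 + j) * (-7 + j) * (-4 + j):
= -28 + j^3 * (-11) + j * 11 + j^2 * 27 + j^4
4) -28 + j^3 * (-11) + j * 11 + j^2 * 27 + j^4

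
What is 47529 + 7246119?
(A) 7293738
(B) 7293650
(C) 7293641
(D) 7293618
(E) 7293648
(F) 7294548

47529 + 7246119 = 7293648
E) 7293648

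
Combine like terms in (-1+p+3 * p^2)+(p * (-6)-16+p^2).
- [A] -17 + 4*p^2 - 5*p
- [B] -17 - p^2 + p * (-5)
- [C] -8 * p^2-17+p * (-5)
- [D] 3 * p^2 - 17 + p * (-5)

Adding the polynomials and combining like terms:
(-1 + p + 3*p^2) + (p*(-6) - 16 + p^2)
= -17 + 4*p^2 - 5*p
A) -17 + 4*p^2 - 5*p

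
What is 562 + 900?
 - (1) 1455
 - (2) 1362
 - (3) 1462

562 + 900 = 1462
3) 1462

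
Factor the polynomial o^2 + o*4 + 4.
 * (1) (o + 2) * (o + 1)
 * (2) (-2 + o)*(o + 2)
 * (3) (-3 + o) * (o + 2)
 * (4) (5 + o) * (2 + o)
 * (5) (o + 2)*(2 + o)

We need to factor o^2 + o*4 + 4.
The factored form is (o + 2)*(2 + o).
5) (o + 2)*(2 + o)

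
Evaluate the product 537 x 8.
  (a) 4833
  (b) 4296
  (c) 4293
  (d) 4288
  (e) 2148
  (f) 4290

537 * 8 = 4296
b) 4296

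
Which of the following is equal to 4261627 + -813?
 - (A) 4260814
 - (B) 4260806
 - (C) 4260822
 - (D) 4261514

4261627 + -813 = 4260814
A) 4260814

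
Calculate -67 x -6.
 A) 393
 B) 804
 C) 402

-67 * -6 = 402
C) 402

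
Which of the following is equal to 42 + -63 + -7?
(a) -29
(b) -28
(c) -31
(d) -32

First: 42 + -63 = -21
Then: -21 + -7 = -28
b) -28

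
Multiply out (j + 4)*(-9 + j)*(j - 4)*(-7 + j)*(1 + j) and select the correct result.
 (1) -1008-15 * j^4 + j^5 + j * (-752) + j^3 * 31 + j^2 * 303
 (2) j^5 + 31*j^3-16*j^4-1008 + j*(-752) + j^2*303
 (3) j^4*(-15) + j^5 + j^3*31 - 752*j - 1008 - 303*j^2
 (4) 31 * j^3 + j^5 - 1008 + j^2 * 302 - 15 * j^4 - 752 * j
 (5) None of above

Expanding (j + 4)*(-9 + j)*(j - 4)*(-7 + j)*(1 + j):
= -1008-15 * j^4 + j^5 + j * (-752) + j^3 * 31 + j^2 * 303
1) -1008-15 * j^4 + j^5 + j * (-752) + j^3 * 31 + j^2 * 303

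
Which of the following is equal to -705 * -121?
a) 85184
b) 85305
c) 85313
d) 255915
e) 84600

-705 * -121 = 85305
b) 85305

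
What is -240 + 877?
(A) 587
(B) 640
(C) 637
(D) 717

-240 + 877 = 637
C) 637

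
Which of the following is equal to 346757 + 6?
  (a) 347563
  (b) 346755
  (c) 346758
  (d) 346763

346757 + 6 = 346763
d) 346763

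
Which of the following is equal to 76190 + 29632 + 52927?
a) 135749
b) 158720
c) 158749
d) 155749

First: 76190 + 29632 = 105822
Then: 105822 + 52927 = 158749
c) 158749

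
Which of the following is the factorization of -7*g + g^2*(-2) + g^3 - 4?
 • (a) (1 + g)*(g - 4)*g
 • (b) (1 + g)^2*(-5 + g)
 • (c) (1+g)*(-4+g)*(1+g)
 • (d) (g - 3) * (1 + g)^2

We need to factor -7*g + g^2*(-2) + g^3 - 4.
The factored form is (1+g)*(-4+g)*(1+g).
c) (1+g)*(-4+g)*(1+g)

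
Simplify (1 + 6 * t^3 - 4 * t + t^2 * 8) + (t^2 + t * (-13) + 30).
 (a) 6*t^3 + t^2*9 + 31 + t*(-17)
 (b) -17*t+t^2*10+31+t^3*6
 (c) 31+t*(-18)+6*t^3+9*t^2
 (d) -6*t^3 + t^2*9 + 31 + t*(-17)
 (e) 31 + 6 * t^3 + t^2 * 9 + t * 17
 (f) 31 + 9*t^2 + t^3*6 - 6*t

Adding the polynomials and combining like terms:
(1 + 6*t^3 - 4*t + t^2*8) + (t^2 + t*(-13) + 30)
= 6*t^3 + t^2*9 + 31 + t*(-17)
a) 6*t^3 + t^2*9 + 31 + t*(-17)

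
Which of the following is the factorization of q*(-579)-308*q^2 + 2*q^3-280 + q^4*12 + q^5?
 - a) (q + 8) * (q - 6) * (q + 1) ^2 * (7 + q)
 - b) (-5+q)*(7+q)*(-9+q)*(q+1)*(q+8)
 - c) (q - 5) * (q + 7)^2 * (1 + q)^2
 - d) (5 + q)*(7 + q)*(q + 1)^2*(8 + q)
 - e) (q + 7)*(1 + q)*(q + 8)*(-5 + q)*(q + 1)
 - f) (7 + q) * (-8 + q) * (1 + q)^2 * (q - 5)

We need to factor q*(-579)-308*q^2 + 2*q^3-280 + q^4*12 + q^5.
The factored form is (q + 7)*(1 + q)*(q + 8)*(-5 + q)*(q + 1).
e) (q + 7)*(1 + q)*(q + 8)*(-5 + q)*(q + 1)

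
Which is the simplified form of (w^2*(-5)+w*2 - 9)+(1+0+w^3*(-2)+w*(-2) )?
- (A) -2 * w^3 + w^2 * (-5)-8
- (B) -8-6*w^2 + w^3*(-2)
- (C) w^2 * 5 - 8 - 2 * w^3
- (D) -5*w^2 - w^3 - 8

Adding the polynomials and combining like terms:
(w^2*(-5) + w*2 - 9) + (1 + 0 + w^3*(-2) + w*(-2))
= -2 * w^3 + w^2 * (-5)-8
A) -2 * w^3 + w^2 * (-5)-8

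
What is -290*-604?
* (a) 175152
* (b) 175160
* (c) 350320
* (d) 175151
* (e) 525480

-290 * -604 = 175160
b) 175160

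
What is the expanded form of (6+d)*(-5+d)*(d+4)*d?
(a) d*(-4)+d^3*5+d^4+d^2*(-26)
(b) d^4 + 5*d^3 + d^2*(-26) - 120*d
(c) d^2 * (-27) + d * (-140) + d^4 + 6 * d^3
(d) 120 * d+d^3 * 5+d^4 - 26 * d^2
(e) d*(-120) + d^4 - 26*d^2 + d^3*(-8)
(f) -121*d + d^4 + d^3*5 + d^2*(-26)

Expanding (6+d)*(-5+d)*(d+4)*d:
= d^4 + 5*d^3 + d^2*(-26) - 120*d
b) d^4 + 5*d^3 + d^2*(-26) - 120*d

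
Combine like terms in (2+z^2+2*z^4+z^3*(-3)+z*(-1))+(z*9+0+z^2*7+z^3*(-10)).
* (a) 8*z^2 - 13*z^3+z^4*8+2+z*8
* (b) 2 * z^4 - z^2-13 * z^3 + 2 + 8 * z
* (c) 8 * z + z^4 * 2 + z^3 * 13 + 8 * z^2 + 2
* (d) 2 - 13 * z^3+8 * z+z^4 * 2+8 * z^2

Adding the polynomials and combining like terms:
(2 + z^2 + 2*z^4 + z^3*(-3) + z*(-1)) + (z*9 + 0 + z^2*7 + z^3*(-10))
= 2 - 13 * z^3+8 * z+z^4 * 2+8 * z^2
d) 2 - 13 * z^3+8 * z+z^4 * 2+8 * z^2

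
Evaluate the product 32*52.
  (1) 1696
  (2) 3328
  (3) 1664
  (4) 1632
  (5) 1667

32 * 52 = 1664
3) 1664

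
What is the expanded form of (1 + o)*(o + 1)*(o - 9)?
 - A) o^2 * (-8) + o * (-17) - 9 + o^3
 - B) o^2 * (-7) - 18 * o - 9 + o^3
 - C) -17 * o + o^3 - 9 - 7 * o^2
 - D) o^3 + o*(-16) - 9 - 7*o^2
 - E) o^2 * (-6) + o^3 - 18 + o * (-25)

Expanding (1 + o)*(o + 1)*(o - 9):
= -17 * o + o^3 - 9 - 7 * o^2
C) -17 * o + o^3 - 9 - 7 * o^2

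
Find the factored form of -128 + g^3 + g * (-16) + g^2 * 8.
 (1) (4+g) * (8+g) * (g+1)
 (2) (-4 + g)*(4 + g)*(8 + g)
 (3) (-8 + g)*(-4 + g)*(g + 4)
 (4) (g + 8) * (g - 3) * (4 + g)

We need to factor -128 + g^3 + g * (-16) + g^2 * 8.
The factored form is (-4 + g)*(4 + g)*(8 + g).
2) (-4 + g)*(4 + g)*(8 + g)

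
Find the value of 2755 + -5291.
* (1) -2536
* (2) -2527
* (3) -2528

2755 + -5291 = -2536
1) -2536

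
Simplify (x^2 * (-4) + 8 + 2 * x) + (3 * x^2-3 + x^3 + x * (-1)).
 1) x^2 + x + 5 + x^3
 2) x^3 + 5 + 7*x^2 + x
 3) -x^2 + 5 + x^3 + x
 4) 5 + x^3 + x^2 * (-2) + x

Adding the polynomials and combining like terms:
(x^2*(-4) + 8 + 2*x) + (3*x^2 - 3 + x^3 + x*(-1))
= -x^2 + 5 + x^3 + x
3) -x^2 + 5 + x^3 + x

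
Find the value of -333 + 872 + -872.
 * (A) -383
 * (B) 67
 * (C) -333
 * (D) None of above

First: -333 + 872 = 539
Then: 539 + -872 = -333
C) -333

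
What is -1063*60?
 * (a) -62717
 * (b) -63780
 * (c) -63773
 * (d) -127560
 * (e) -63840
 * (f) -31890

-1063 * 60 = -63780
b) -63780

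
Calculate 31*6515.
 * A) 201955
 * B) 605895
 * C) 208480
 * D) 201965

31 * 6515 = 201965
D) 201965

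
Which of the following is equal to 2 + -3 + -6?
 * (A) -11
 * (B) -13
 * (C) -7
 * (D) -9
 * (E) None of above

First: 2 + -3 = -1
Then: -1 + -6 = -7
C) -7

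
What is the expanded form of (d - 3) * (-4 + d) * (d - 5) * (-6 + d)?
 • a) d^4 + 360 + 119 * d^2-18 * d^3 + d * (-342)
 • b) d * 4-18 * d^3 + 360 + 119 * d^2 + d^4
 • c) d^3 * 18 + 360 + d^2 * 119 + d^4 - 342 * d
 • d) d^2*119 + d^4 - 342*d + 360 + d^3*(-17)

Expanding (d - 3) * (-4 + d) * (d - 5) * (-6 + d):
= d^4 + 360 + 119 * d^2-18 * d^3 + d * (-342)
a) d^4 + 360 + 119 * d^2-18 * d^3 + d * (-342)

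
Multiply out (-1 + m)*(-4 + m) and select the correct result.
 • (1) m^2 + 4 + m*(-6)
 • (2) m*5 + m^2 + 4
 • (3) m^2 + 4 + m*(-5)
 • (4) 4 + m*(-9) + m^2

Expanding (-1 + m)*(-4 + m):
= m^2 + 4 + m*(-5)
3) m^2 + 4 + m*(-5)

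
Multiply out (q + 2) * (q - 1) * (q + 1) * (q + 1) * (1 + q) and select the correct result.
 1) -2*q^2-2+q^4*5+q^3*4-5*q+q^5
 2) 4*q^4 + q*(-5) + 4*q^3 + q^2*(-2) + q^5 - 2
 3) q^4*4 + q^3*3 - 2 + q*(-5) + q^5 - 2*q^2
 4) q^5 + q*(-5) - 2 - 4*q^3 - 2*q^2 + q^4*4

Expanding (q + 2) * (q - 1) * (q + 1) * (q + 1) * (1 + q):
= 4*q^4 + q*(-5) + 4*q^3 + q^2*(-2) + q^5 - 2
2) 4*q^4 + q*(-5) + 4*q^3 + q^2*(-2) + q^5 - 2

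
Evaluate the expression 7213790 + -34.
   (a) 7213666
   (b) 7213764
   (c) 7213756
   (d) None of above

7213790 + -34 = 7213756
c) 7213756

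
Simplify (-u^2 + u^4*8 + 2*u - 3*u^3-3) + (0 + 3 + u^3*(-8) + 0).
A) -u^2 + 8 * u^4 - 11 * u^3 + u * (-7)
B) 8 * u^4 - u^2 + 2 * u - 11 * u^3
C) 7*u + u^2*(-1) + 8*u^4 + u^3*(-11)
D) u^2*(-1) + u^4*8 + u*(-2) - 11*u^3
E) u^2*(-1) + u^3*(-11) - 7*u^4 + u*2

Adding the polynomials and combining like terms:
(-u^2 + u^4*8 + 2*u - 3*u^3 - 3) + (0 + 3 + u^3*(-8) + 0)
= 8 * u^4 - u^2 + 2 * u - 11 * u^3
B) 8 * u^4 - u^2 + 2 * u - 11 * u^3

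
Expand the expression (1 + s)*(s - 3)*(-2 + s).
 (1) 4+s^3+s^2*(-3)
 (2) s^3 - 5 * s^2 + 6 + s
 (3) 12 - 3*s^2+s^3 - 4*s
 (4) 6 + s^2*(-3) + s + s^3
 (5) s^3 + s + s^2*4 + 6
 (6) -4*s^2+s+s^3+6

Expanding (1 + s)*(s - 3)*(-2 + s):
= -4*s^2+s+s^3+6
6) -4*s^2+s+s^3+6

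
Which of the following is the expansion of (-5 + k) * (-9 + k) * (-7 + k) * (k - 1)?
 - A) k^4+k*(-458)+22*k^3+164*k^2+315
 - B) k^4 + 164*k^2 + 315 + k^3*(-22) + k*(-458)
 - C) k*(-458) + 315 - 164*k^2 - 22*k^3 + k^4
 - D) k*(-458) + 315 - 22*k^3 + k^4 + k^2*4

Expanding (-5 + k) * (-9 + k) * (-7 + k) * (k - 1):
= k^4 + 164*k^2 + 315 + k^3*(-22) + k*(-458)
B) k^4 + 164*k^2 + 315 + k^3*(-22) + k*(-458)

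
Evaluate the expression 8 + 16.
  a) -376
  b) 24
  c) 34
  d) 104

8 + 16 = 24
b) 24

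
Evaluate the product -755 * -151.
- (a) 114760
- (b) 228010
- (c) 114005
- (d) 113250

-755 * -151 = 114005
c) 114005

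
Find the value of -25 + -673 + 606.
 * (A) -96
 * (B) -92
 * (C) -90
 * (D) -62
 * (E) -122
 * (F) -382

First: -25 + -673 = -698
Then: -698 + 606 = -92
B) -92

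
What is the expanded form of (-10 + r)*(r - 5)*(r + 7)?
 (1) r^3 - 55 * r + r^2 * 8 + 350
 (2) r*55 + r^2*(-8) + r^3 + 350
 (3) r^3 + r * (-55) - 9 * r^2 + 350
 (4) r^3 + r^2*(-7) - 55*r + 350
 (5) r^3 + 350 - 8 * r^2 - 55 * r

Expanding (-10 + r)*(r - 5)*(r + 7):
= r^3 + 350 - 8 * r^2 - 55 * r
5) r^3 + 350 - 8 * r^2 - 55 * r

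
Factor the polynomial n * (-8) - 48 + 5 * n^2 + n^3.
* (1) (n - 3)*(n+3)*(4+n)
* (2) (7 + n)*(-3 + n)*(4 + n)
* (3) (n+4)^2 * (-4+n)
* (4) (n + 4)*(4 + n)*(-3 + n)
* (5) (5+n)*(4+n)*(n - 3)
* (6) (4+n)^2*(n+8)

We need to factor n * (-8) - 48 + 5 * n^2 + n^3.
The factored form is (n + 4)*(4 + n)*(-3 + n).
4) (n + 4)*(4 + n)*(-3 + n)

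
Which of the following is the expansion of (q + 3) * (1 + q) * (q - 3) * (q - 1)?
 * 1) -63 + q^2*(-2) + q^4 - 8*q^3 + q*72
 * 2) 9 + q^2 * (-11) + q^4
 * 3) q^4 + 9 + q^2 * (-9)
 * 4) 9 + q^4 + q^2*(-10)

Expanding (q + 3) * (1 + q) * (q - 3) * (q - 1):
= 9 + q^4 + q^2*(-10)
4) 9 + q^4 + q^2*(-10)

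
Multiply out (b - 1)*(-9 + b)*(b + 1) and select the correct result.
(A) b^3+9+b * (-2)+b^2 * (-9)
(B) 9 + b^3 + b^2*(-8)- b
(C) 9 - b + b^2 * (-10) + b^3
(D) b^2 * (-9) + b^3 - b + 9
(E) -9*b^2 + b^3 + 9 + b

Expanding (b - 1)*(-9 + b)*(b + 1):
= b^2 * (-9) + b^3 - b + 9
D) b^2 * (-9) + b^3 - b + 9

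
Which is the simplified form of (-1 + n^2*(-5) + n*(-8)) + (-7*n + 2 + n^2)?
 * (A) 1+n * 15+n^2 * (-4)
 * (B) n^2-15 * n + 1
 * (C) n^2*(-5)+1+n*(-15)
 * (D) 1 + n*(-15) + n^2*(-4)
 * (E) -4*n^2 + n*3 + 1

Adding the polynomials and combining like terms:
(-1 + n^2*(-5) + n*(-8)) + (-7*n + 2 + n^2)
= 1 + n*(-15) + n^2*(-4)
D) 1 + n*(-15) + n^2*(-4)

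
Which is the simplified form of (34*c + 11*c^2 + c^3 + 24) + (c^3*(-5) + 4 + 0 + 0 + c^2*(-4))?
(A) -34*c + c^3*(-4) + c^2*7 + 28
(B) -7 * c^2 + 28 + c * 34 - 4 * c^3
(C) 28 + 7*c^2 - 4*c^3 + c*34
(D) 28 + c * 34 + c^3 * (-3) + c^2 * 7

Adding the polynomials and combining like terms:
(34*c + 11*c^2 + c^3 + 24) + (c^3*(-5) + 4 + 0 + 0 + c^2*(-4))
= 28 + 7*c^2 - 4*c^3 + c*34
C) 28 + 7*c^2 - 4*c^3 + c*34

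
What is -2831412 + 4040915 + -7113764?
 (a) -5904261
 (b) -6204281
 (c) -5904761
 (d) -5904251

First: -2831412 + 4040915 = 1209503
Then: 1209503 + -7113764 = -5904261
a) -5904261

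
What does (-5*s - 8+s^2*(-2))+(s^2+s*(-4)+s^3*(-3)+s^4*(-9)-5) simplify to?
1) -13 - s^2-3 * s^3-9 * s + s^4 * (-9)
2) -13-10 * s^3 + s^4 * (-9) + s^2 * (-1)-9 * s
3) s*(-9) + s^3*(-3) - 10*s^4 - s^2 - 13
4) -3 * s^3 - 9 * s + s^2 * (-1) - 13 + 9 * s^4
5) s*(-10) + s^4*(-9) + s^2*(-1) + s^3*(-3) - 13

Adding the polynomials and combining like terms:
(-5*s - 8 + s^2*(-2)) + (s^2 + s*(-4) + s^3*(-3) + s^4*(-9) - 5)
= -13 - s^2-3 * s^3-9 * s + s^4 * (-9)
1) -13 - s^2-3 * s^3-9 * s + s^4 * (-9)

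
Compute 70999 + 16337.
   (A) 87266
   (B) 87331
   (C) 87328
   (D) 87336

70999 + 16337 = 87336
D) 87336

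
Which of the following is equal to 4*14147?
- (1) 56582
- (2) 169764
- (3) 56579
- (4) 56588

4 * 14147 = 56588
4) 56588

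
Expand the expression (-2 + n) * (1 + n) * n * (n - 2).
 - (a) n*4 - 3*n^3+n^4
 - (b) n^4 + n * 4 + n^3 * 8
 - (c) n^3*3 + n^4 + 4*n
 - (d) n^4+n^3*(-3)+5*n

Expanding (-2 + n) * (1 + n) * n * (n - 2):
= n*4 - 3*n^3+n^4
a) n*4 - 3*n^3+n^4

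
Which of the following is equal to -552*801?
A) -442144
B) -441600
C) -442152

-552 * 801 = -442152
C) -442152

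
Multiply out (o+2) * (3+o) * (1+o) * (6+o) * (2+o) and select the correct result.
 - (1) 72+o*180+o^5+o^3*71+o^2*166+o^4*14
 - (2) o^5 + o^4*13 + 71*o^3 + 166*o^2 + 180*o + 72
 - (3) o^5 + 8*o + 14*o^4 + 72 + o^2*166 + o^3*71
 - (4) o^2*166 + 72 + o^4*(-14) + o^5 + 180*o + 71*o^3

Expanding (o+2) * (3+o) * (1+o) * (6+o) * (2+o):
= 72+o*180+o^5+o^3*71+o^2*166+o^4*14
1) 72+o*180+o^5+o^3*71+o^2*166+o^4*14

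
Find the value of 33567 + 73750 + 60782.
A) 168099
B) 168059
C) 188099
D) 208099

First: 33567 + 73750 = 107317
Then: 107317 + 60782 = 168099
A) 168099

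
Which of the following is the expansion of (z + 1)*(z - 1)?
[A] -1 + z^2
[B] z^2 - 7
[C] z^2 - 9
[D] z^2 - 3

Expanding (z + 1)*(z - 1):
= -1 + z^2
A) -1 + z^2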